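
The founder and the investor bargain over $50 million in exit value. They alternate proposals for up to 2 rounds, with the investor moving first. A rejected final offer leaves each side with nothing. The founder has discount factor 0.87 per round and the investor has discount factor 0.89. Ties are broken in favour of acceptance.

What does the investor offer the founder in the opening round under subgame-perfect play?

43.5

Round 2 (the founder proposes): rejection yields 0 for the investor; the founder offers 0 and keeps 50.
Round 1 (the investor proposes): the founder can get 50 next round, worth 0.87 × 50 = 43.5 now; the investor offers that and keeps 6.5.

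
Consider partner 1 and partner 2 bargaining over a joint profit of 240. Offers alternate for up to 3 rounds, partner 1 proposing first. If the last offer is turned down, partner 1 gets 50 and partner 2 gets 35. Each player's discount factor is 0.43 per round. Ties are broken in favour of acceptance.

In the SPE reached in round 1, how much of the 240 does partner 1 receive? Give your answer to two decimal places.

174.70

Round 3 (partner 1 proposes): partner 2 gets 35 if talks fail, so partner 1 offers 35 and keeps 205.
Round 2 (partner 2 proposes): partner 1 can get 205 next round, worth 0.43 × 205 = 88.15 now; partner 2 offers that and keeps 151.85.
Round 1 (partner 1 proposes): partner 2 can get 151.85 next round, worth 0.43 × 151.85 = 65.2955 now; partner 1 offers that and keeps 174.7045.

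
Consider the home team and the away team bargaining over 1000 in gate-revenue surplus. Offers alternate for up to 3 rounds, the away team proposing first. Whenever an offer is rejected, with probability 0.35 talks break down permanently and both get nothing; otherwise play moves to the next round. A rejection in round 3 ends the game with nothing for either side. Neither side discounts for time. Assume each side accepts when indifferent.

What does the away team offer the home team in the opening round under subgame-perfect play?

Round 3 (the away team proposes): rejection yields 0 for the home team; the away team offers 0 and keeps 1000.
Round 2 (the home team proposes): rejecting gives the away team an expected 0.65 × 1000 = 650. The home team offers 650 and keeps 1000 − 650 = 350.
Round 1 (the away team proposes): rejecting gives the home team an expected 0.65 × 350 = 227.5; the away team offers that and keeps 772.5.

227.5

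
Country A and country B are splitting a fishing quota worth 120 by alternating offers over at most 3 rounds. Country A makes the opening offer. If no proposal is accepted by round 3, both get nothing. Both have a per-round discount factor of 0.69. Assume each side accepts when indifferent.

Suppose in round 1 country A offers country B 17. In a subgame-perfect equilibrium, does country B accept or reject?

Round 3 (country A proposes): rejection yields 0 for country B; country A offers 0 and keeps 120.
Round 2 (country B proposes): country A can get 120 next round, worth 0.69 × 120 = 82.8 now, so country B offers 82.8, keeping 37.2.
So by rejecting in round 1, country B gets 37.2 next round, worth 0.69 × 37.2 = 25.668 now.
Offer 17 < 25.668, so country B rejects.

Reject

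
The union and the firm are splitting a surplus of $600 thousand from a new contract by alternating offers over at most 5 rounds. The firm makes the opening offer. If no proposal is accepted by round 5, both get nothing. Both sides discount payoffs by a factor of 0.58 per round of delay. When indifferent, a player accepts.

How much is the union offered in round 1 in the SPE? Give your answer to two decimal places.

Round 5 (the firm proposes): the union will accept anything ≥ 0, so the firm offers 0 and keeps 600.
Round 4 (the union proposes): the firm can get 600 next round, worth 0.58 × 600 = 348 now, so the union offers 348, keeping 252.
Round 3 (the firm proposes): the union can get 252 next round, worth 0.58 × 252 = 146.16 now; the firm offers that and keeps 453.84.
Round 2 (the union proposes): the firm can get 453.84 next round, worth 0.58 × 453.84 = 263.2272 now; the union offers that and keeps 336.7728.
Round 1 (the firm proposes): the union can get 336.7728 next round, worth 0.58 × 336.7728 = 195.328224 now; the firm offers that and keeps 404.671776.

195.33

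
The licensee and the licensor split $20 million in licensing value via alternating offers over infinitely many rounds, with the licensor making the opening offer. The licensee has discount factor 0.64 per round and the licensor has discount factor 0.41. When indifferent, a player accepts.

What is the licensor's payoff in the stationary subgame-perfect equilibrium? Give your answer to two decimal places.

In a stationary SPE each proposer offers the other exactly their discounted continuation value.
If the licensor keeps x when proposing and the licensee keeps y when proposing, then x = 20 − 0.64y and y = 20 − 0.41x.
Solving: x = 20(1 − 0.64) / (1 − 0.41·0.64) = 7.2 / 0.7376 ≈ 9.7614.
The licensee gets 20 − 9.7614 ≈ 10.2386.

9.76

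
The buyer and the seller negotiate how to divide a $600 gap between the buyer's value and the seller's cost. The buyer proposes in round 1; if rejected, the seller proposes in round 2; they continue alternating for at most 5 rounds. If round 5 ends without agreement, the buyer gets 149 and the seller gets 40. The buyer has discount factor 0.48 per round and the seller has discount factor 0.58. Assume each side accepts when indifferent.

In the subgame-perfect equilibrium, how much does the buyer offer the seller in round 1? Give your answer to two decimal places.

234.44

Round 5 (the buyer proposes): the seller gets 40 if talks fail, so the buyer offers 40 and keeps 560.
Round 4 (the seller proposes): the buyer can get 560 next round, worth 0.48 × 560 = 268.8 now, so the seller offers 268.8, keeping 331.2.
Round 3 (the buyer proposes): the seller can get 331.2 next round, worth 0.58 × 331.2 = 192.096 now, so the buyer offers 192.096, keeping 407.904.
Round 2 (the seller proposes): the buyer can get 407.904 next round, worth 0.48 × 407.904 = 195.79392 now. The seller offers 195.79392 and keeps 600 − 195.79392 = 404.20608.
Round 1 (the buyer proposes): the seller can get 404.20608 next round, worth 0.58 × 404.20608 = 234.4395264 now; the buyer offers that and keeps 365.5604736.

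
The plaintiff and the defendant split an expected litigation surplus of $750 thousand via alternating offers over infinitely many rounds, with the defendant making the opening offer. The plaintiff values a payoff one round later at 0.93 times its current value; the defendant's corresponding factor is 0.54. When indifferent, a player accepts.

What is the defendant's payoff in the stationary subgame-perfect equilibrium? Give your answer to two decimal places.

105.46

In a stationary SPE each proposer offers the other exactly their discounted continuation value.
If the defendant keeps x when proposing and the plaintiff keeps y when proposing, then x = 750 − 0.93y and y = 750 − 0.54x.
Solving: x = 750(1 − 0.93) / (1 − 0.54·0.93) = 52.5 / 0.4978 ≈ 105.4640.
The plaintiff gets 750 − 105.4640 ≈ 644.5360.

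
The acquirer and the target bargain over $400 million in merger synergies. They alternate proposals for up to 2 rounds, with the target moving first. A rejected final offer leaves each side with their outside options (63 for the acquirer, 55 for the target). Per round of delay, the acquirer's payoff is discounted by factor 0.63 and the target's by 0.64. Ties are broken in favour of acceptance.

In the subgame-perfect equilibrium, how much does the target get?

182.65

Solve by backward induction from round 2.
Round 2 (the acquirer proposes): the target gets 55 if talks fail, so the acquirer offers 55 and keeps 345.
Round 1 (the target proposes): the acquirer can get 345 next round, worth 0.63 × 345 = 217.35 now, so the target offers 217.35, keeping 182.65.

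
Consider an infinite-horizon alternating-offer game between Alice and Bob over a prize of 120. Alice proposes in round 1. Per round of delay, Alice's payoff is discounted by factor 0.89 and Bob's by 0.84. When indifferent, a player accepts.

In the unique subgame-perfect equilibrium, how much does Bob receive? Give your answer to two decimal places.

In a stationary SPE each proposer offers the other exactly their discounted continuation value.
If Alice keeps x when proposing and Bob keeps y when proposing, then x = 120 − 0.84y and y = 120 − 0.89x.
Solving: x = 120(1 − 0.84) / (1 − 0.89·0.84) = 19.2 / 0.2524 ≈ 76.0697.
Bob gets 120 − 76.0697 ≈ 43.9303.

43.93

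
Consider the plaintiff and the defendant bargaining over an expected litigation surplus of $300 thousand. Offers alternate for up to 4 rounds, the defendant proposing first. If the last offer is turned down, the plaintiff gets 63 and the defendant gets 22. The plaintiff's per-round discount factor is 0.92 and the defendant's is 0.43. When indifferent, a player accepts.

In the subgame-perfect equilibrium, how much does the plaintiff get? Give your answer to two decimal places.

258.50

Work backward from the last round.
Round 4 (the plaintiff proposes): the defendant gets 22 if talks fail, so the plaintiff offers 22 and keeps 278.
Round 3 (the defendant proposes): the plaintiff can get 278 next round, worth 0.92 × 278 = 255.76 now, so the defendant offers 255.76, keeping 44.24.
Round 2 (the plaintiff proposes): the defendant can get 44.24 next round, worth 0.43 × 44.24 = 19.0232 now. The plaintiff offers 19.0232 and keeps 300 − 19.0232 = 280.9768.
Round 1 (the defendant proposes): the plaintiff can get 280.9768 next round, worth 0.92 × 280.9768 = 258.498656 now, so the defendant offers 258.498656, keeping 41.501344.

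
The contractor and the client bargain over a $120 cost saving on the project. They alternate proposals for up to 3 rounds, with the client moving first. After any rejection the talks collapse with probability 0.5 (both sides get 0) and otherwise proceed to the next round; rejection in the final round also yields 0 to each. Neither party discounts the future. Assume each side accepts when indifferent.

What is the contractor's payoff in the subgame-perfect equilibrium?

By backward induction:
Round 3 (the client proposes): rejection yields 0 for the contractor; the client offers 0 and keeps 120.
Round 2 (the contractor proposes): rejecting gives the client an expected 0.5 × 120 = 60, so the contractor offers 60, keeping 60.
Round 1 (the client proposes): rejecting gives the contractor an expected 0.5 × 60 = 30, so the client offers 30, keeping 90.

30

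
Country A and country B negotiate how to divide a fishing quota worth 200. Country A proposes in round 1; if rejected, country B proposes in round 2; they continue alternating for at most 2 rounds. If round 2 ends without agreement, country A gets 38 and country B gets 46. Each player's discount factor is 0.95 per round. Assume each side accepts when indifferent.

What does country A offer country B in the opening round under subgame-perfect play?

Round 2 (country B proposes): country A gets 38 if talks fail, so country B offers 38 and keeps 162.
Round 1 (country A proposes): country B can get 162 next round, worth 0.95 × 162 = 153.9 now; country A offers that and keeps 46.1.

153.9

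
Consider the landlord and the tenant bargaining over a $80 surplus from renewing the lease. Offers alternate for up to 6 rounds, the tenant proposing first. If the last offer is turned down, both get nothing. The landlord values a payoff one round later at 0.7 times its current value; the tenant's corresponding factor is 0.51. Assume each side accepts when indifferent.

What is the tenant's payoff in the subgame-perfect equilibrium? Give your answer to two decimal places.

Round 6 (the landlord proposes): rejection yields 0 for the tenant; the landlord offers 0 and keeps 80.
Round 5 (the tenant proposes): the landlord can get 80 next round, worth 0.7 × 80 = 56 now; the tenant offers that and keeps 24.
Round 4 (the landlord proposes): the tenant can get 24 next round, worth 0.51 × 24 = 12.24 now, so the landlord offers 12.24, keeping 67.76.
Round 3 (the tenant proposes): the landlord can get 67.76 next round, worth 0.7 × 67.76 = 47.432 now. The tenant offers 47.432 and keeps 80 − 47.432 = 32.568.
Round 2 (the landlord proposes): the tenant can get 32.568 next round, worth 0.51 × 32.568 = 16.60968 now, so the landlord offers 16.60968, keeping 63.39032.
Round 1 (the tenant proposes): the landlord can get 63.39032 next round, worth 0.7 × 63.39032 = 44.373224 now, so the tenant offers 44.373224, keeping 35.626776.

35.63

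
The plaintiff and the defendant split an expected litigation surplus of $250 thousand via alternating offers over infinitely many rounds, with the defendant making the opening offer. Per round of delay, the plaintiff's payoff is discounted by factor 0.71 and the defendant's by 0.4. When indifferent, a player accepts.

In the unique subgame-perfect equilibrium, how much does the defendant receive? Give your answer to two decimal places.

101.26

In a stationary SPE each proposer offers the other exactly their discounted continuation value.
If the defendant keeps x when proposing and the plaintiff keeps y when proposing, then x = 250 − 0.71y and y = 250 − 0.4x.
Solving: x = 250(1 − 0.71) / (1 − 0.4·0.71) = 72.5 / 0.716 ≈ 101.2570.
The plaintiff gets 250 − 101.2570 ≈ 148.7430.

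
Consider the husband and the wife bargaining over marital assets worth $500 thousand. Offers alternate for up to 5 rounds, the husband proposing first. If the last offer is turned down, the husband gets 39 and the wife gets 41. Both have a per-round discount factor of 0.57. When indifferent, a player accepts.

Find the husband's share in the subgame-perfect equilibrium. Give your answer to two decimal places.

333.31

Round 5 (the husband proposes): the wife gets 41 if talks fail, so the husband offers 41 and keeps 459.
Round 4 (the wife proposes): the husband can get 459 next round, worth 0.57 × 459 = 261.63 now; the wife offers that and keeps 238.37.
Round 3 (the husband proposes): the wife can get 238.37 next round, worth 0.57 × 238.37 = 135.8709 now; the husband offers that and keeps 364.1291.
Round 2 (the wife proposes): the husband can get 364.1291 next round, worth 0.57 × 364.1291 = 207.553587 now; the wife offers that and keeps 292.446413.
Round 1 (the husband proposes): the wife can get 292.446413 next round, worth 0.57 × 292.446413 = 166.69445541 now; the husband offers that and keeps 333.30554459.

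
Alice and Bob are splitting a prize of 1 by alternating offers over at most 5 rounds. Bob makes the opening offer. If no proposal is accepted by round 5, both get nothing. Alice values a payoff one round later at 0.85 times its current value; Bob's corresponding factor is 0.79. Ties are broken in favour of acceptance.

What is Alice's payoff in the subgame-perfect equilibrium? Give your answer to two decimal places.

0.30

Round 5 (Bob proposes): rejection yields 0 for Alice; Bob offers 0 and keeps 1.
Round 4 (Alice proposes): Bob can get 1 next round, worth 0.79 × 1 = 0.79 now, so Alice offers 0.79, keeping 0.21.
Round 3 (Bob proposes): Alice can get 0.21 next round, worth 0.85 × 0.21 = 0.1785 now, so Bob offers 0.1785, keeping 0.8215.
Round 2 (Alice proposes): Bob can get 0.8215 next round, worth 0.79 × 0.8215 = 0.648985 now, so Alice offers 0.648985, keeping 0.351015.
Round 1 (Bob proposes): Alice can get 0.351015 next round, worth 0.85 × 0.351015 = 0.29836275 now; Bob offers that and keeps 0.70163725.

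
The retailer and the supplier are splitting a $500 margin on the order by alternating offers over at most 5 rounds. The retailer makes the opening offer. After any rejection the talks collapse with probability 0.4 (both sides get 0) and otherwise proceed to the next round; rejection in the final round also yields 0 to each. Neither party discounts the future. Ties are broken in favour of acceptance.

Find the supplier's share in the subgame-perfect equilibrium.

Round 5 (the retailer proposes): rejection yields 0 for the supplier; the retailer offers 0 and keeps 500.
Round 4 (the supplier proposes): rejecting gives the retailer an expected 0.6 × 500 = 300. The supplier offers 300 and keeps 500 − 300 = 200.
Round 3 (the retailer proposes): rejecting gives the supplier an expected 0.6 × 200 = 120; the retailer offers that and keeps 380.
Round 2 (the supplier proposes): rejecting gives the retailer an expected 0.6 × 380 = 228; the supplier offers that and keeps 272.
Round 1 (the retailer proposes): rejecting gives the supplier an expected 0.6 × 272 = 163.2. The retailer offers 163.2 and keeps 500 − 163.2 = 336.8.

163.2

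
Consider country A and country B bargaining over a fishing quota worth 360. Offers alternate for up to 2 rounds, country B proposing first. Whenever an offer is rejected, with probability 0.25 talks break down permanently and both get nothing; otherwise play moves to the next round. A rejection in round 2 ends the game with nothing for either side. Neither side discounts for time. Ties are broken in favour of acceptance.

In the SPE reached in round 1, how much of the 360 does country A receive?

270

Round 2 (country A proposes): country B will accept anything ≥ 0, so country A offers 0 and keeps 360.
Round 1 (country B proposes): rejecting gives country A an expected 0.75 × 360 = 270. Country B offers 270 and keeps 360 − 270 = 90.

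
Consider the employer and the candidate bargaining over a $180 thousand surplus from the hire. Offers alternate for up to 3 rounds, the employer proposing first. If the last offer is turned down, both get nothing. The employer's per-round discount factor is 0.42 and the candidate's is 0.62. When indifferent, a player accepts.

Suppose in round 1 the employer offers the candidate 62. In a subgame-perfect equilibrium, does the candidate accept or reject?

Reject

Round 3 (the employer proposes): the candidate will accept anything ≥ 0, so the employer offers 0 and keeps 180.
Round 2 (the candidate proposes): the employer can get 180 next round, worth 0.42 × 180 = 75.6 now. The candidate offers 75.6 and keeps 180 − 75.6 = 104.4.
So by rejecting in round 1, the candidate gets 104.4 next round, worth 0.62 × 104.4 = 64.728 now.
Offer 62 < 64.728, so the candidate rejects.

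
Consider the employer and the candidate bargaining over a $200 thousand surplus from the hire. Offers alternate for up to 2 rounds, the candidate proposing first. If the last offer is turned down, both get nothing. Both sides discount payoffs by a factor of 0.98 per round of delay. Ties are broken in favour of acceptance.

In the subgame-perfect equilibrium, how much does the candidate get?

4

Round 2 (the employer proposes): the candidate will accept anything ≥ 0, so the employer offers 0 and keeps 200.
Round 1 (the candidate proposes): the employer can get 200 next round, worth 0.98 × 200 = 196 now, so the candidate offers 196, keeping 4.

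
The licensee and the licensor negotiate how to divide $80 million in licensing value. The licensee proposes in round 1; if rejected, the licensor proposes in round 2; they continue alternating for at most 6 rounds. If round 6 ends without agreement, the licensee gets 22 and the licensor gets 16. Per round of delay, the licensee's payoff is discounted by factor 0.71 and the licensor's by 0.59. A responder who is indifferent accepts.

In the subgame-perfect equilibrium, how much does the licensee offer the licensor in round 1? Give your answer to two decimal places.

By backward induction:
Round 6 (the licensor proposes): the licensee gets 22 if talks fail, so the licensor offers 22 and keeps 58.
Round 5 (the licensee proposes): the licensor can get 58 next round, worth 0.59 × 58 = 34.22 now. The licensee offers 34.22 and keeps 80 − 34.22 = 45.78.
Round 4 (the licensor proposes): the licensee can get 45.78 next round, worth 0.71 × 45.78 = 32.5038 now. The licensor offers 32.5038 and keeps 80 − 32.5038 = 47.4962.
Round 3 (the licensee proposes): the licensor can get 47.4962 next round, worth 0.59 × 47.4962 = 28.022758 now, so the licensee offers 28.022758, keeping 51.977242.
Round 2 (the licensor proposes): the licensee can get 51.977242 next round, worth 0.71 × 51.977242 = 36.90384182 now. The licensor offers 36.90384182 and keeps 80 − 36.90384182 = 43.09615818.
Round 1 (the licensee proposes): the licensor can get 43.09615818 next round, worth 0.59 × 43.09615818 = 25.4267333262 now. The licensee offers 25.4267333262 and keeps 80 − 25.4267333262 = 54.5732666738.

25.43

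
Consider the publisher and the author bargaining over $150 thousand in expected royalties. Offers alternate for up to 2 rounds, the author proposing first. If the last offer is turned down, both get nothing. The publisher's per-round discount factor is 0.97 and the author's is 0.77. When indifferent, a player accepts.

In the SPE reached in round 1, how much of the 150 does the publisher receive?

Work backward from the last round.
Round 2 (the publisher proposes): rejection yields 0 for the author; the publisher offers 0 and keeps 150.
Round 1 (the author proposes): the publisher can get 150 next round, worth 0.97 × 150 = 145.5 now, so the author offers 145.5, keeping 4.5.

145.5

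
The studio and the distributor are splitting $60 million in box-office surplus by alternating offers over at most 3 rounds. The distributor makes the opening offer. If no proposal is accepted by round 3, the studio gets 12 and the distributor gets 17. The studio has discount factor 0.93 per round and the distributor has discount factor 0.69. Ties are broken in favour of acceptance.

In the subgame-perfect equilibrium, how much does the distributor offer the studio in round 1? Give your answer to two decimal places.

25.00

Round 3 (the distributor proposes): the studio gets 12 if talks fail, so the distributor offers 12 and keeps 48.
Round 2 (the studio proposes): the distributor can get 48 next round, worth 0.69 × 48 = 33.12 now. The studio offers 33.12 and keeps 60 − 33.12 = 26.88.
Round 1 (the distributor proposes): the studio can get 26.88 next round, worth 0.93 × 26.88 = 24.9984 now. The distributor offers 24.9984 and keeps 60 − 24.9984 = 35.0016.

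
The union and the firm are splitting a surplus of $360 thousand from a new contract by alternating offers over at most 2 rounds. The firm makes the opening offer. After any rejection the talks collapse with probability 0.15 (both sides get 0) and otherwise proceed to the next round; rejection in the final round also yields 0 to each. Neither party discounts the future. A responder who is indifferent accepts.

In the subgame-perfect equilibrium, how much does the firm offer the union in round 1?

306

Round 2 (the union proposes): the firm will accept anything ≥ 0, so the union offers 0 and keeps 360.
Round 1 (the firm proposes): rejecting gives the union an expected 0.85 × 360 = 306, so the firm offers 306, keeping 54.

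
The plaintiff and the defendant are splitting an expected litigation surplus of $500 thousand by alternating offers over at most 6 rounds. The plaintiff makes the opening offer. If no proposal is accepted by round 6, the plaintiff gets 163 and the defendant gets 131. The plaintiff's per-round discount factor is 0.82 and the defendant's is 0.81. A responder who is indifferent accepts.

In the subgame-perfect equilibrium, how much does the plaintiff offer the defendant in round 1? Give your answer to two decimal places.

Solve by backward induction from round 6.
Round 6 (the defendant proposes): the plaintiff gets 163 if talks fail, so the defendant offers 163 and keeps 337.
Round 5 (the plaintiff proposes): the defendant can get 337 next round, worth 0.81 × 337 = 272.97 now. The plaintiff offers 272.97 and keeps 500 − 272.97 = 227.03.
Round 4 (the defendant proposes): the plaintiff can get 227.03 next round, worth 0.82 × 227.03 = 186.1646 now; the defendant offers that and keeps 313.8354.
Round 3 (the plaintiff proposes): the defendant can get 313.8354 next round, worth 0.81 × 313.8354 = 254.206674 now; the plaintiff offers that and keeps 245.793326.
Round 2 (the defendant proposes): the plaintiff can get 245.793326 next round, worth 0.82 × 245.793326 = 201.55052732 now; the defendant offers that and keeps 298.44947268.
Round 1 (the plaintiff proposes): the defendant can get 298.44947268 next round, worth 0.81 × 298.44947268 = 241.7440728708 now, so the plaintiff offers 241.7440728708, keeping 258.2559271292.

241.74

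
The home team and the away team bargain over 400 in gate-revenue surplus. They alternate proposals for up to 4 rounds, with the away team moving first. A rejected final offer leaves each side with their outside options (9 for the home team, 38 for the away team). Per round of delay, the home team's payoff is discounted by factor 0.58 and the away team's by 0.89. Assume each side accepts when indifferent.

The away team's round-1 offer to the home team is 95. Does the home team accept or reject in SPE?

Reject

Work out the home team's continuation value if the offer is rejected.
Round 4 (the home team proposes): the away team gets 38 if talks fail, so the home team offers 38 and keeps 362.
Round 3 (the away team proposes): the home team can get 362 next round, worth 0.58 × 362 = 209.96 now. The away team offers 209.96 and keeps 400 − 209.96 = 190.04.
Round 2 (the home team proposes): the away team can get 190.04 next round, worth 0.89 × 190.04 = 169.1356 now; the home team offers that and keeps 230.8644.
So by rejecting in round 1, the home team gets 230.8644 next round, worth 0.58 × 230.8644 = 133.901352 now.
Offer 95 < 133.901352, so the home team rejects.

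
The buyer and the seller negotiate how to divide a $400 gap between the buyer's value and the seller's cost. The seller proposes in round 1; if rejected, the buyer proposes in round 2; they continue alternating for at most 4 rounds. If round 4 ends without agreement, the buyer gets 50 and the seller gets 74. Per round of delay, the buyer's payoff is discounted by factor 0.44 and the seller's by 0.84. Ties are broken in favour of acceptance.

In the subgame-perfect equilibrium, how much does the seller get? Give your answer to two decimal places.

Round 4 (the buyer proposes): the seller gets 74 if talks fail, so the buyer offers 74 and keeps 326.
Round 3 (the seller proposes): the buyer can get 326 next round, worth 0.44 × 326 = 143.44 now. The seller offers 143.44 and keeps 400 − 143.44 = 256.56.
Round 2 (the buyer proposes): the seller can get 256.56 next round, worth 0.84 × 256.56 = 215.5104 now. The buyer offers 215.5104 and keeps 400 − 215.5104 = 184.4896.
Round 1 (the seller proposes): the buyer can get 184.4896 next round, worth 0.44 × 184.4896 = 81.175424 now. The seller offers 81.175424 and keeps 400 − 81.175424 = 318.824576.

318.82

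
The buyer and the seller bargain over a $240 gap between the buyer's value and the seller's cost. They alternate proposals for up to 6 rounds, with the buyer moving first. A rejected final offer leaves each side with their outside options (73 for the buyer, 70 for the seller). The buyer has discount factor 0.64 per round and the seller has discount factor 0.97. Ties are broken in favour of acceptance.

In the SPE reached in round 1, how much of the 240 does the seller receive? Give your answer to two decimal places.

Round 6 (the seller proposes): the buyer gets 73 if talks fail, so the seller offers 73 and keeps 167.
Round 5 (the buyer proposes): the seller can get 167 next round, worth 0.97 × 167 = 161.99 now; the buyer offers that and keeps 78.01.
Round 4 (the seller proposes): the buyer can get 78.01 next round, worth 0.64 × 78.01 = 49.9264 now; the seller offers that and keeps 190.0736.
Round 3 (the buyer proposes): the seller can get 190.0736 next round, worth 0.97 × 190.0736 = 184.371392 now. The buyer offers 184.371392 and keeps 240 − 184.371392 = 55.628608.
Round 2 (the seller proposes): the buyer can get 55.628608 next round, worth 0.64 × 55.628608 = 35.60230912 now. The seller offers 35.60230912 and keeps 240 − 35.60230912 = 204.39769088.
Round 1 (the buyer proposes): the seller can get 204.39769088 next round, worth 0.97 × 204.39769088 = 198.2657601536 now; the buyer offers that and keeps 41.7342398464.

198.27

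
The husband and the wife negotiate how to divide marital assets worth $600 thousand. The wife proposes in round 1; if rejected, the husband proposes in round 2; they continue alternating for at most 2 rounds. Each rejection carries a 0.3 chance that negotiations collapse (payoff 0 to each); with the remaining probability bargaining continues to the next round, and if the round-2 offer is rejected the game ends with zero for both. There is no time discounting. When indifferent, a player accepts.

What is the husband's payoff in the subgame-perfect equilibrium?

By backward induction:
Round 2 (the husband proposes): rejection yields 0 for the wife; the husband offers 0 and keeps 600.
Round 1 (the wife proposes): rejecting gives the husband an expected 0.7 × 600 = 420; the wife offers that and keeps 180.

420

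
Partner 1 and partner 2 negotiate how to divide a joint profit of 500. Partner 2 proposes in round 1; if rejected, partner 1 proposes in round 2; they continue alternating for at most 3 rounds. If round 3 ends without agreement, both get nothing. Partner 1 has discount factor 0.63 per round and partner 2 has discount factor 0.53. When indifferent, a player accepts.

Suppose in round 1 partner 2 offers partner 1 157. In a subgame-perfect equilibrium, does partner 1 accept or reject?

Round 3 (partner 2 proposes): rejection yields 0 for partner 1; partner 2 offers 0 and keeps 500.
Round 2 (partner 1 proposes): partner 2 can get 500 next round, worth 0.53 × 500 = 265 now, so partner 1 offers 265, keeping 235.
So by rejecting in round 1, partner 1 gets 235 next round, worth 0.63 × 235 = 148.05 now.
Offer 157 ≥ 148.05, so partner 1 accepts.

Accept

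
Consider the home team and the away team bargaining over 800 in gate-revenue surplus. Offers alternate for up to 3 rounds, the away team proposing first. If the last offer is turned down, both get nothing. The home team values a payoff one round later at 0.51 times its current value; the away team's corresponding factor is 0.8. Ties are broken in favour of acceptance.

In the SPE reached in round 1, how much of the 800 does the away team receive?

Round 3 (the away team proposes): the home team will accept anything ≥ 0, so the away team offers 0 and keeps 800.
Round 2 (the home team proposes): the away team can get 800 next round, worth 0.8 × 800 = 640 now; the home team offers that and keeps 160.
Round 1 (the away team proposes): the home team can get 160 next round, worth 0.51 × 160 = 81.6 now. The away team offers 81.6 and keeps 800 − 81.6 = 718.4.

718.4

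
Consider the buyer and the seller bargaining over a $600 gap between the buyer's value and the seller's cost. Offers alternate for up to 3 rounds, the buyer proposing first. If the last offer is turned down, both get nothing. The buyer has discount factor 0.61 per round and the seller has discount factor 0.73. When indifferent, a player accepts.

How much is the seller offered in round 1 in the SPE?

Work backward from the last round.
Round 3 (the buyer proposes): rejection yields 0 for the seller; the buyer offers 0 and keeps 600.
Round 2 (the seller proposes): the buyer can get 600 next round, worth 0.61 × 600 = 366 now; the seller offers that and keeps 234.
Round 1 (the buyer proposes): the seller can get 234 next round, worth 0.73 × 234 = 170.82 now; the buyer offers that and keeps 429.18.

170.82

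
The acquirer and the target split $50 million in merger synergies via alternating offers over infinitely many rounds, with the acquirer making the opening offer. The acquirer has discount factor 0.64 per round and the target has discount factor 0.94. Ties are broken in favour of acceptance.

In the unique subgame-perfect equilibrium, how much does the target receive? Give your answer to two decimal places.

In a stationary SPE each proposer offers the other exactly their discounted continuation value.
If the acquirer keeps x when proposing and the target keeps y when proposing, then x = 50 − 0.94y and y = 50 − 0.64x.
Solving: x = 50(1 − 0.94) / (1 − 0.64·0.94) = 3 / 0.3984 ≈ 7.5301.
The target gets 50 − 7.5301 ≈ 42.4699.

42.47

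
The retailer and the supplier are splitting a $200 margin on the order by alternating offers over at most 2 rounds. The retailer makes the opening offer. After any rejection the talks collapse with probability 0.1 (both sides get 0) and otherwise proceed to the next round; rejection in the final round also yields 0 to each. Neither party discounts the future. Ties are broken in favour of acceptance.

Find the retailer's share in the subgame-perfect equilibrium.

20

By backward induction:
Round 2 (the supplier proposes): the retailer will accept anything ≥ 0, so the supplier offers 0 and keeps 200.
Round 1 (the retailer proposes): rejecting gives the supplier an expected 0.9 × 200 = 180; the retailer offers that and keeps 20.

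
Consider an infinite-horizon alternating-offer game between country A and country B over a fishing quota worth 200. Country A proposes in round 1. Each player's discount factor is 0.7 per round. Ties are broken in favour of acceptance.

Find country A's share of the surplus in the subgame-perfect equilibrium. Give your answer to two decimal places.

In a stationary SPE each proposer offers the other exactly their discounted continuation value.
If country A keeps x when proposing and country B keeps y when proposing, then x = 200 − 0.7y and y = 200 − 0.7x.
Solving: x = 200(1 − 0.7) / (1 − 0.7·0.7) = 60 / 0.51 ≈ 117.6471.
Country B gets 200 − 117.6471 ≈ 82.3529.

117.65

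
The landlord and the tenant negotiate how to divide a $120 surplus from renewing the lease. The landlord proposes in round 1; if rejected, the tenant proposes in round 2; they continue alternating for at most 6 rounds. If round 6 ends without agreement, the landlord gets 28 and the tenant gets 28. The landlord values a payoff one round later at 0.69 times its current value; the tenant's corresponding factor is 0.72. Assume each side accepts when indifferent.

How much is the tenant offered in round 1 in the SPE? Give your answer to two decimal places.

Round 6 (the tenant proposes): the landlord gets 28 if talks fail, so the tenant offers 28 and keeps 92.
Round 5 (the landlord proposes): the tenant can get 92 next round, worth 0.72 × 92 = 66.24 now, so the landlord offers 66.24, keeping 53.76.
Round 4 (the tenant proposes): the landlord can get 53.76 next round, worth 0.69 × 53.76 = 37.0944 now, so the tenant offers 37.0944, keeping 82.9056.
Round 3 (the landlord proposes): the tenant can get 82.9056 next round, worth 0.72 × 82.9056 = 59.692032 now. The landlord offers 59.692032 and keeps 120 − 59.692032 = 60.307968.
Round 2 (the tenant proposes): the landlord can get 60.307968 next round, worth 0.69 × 60.307968 = 41.61249792 now, so the tenant offers 41.61249792, keeping 78.38750208.
Round 1 (the landlord proposes): the tenant can get 78.38750208 next round, worth 0.72 × 78.38750208 = 56.4390014976 now. The landlord offers 56.4390014976 and keeps 120 − 56.4390014976 = 63.5609985024.

56.44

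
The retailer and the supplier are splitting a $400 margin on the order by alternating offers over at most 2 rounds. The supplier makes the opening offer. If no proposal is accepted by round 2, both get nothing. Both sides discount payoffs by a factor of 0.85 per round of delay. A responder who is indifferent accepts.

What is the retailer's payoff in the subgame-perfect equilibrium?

Round 2 (the retailer proposes): rejection yields 0 for the supplier; the retailer offers 0 and keeps 400.
Round 1 (the supplier proposes): the retailer can get 400 next round, worth 0.85 × 400 = 340 now. The supplier offers 340 and keeps 400 − 340 = 60.

340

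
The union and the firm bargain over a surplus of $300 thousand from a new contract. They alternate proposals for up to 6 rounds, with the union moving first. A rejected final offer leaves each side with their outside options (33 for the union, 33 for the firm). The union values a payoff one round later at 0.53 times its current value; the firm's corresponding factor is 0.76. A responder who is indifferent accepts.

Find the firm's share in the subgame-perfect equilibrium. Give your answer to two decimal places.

Solve by backward induction from round 6.
Round 6 (the firm proposes): the union gets 33 if talks fail, so the firm offers 33 and keeps 267.
Round 5 (the union proposes): the firm can get 267 next round, worth 0.76 × 267 = 202.92 now; the union offers that and keeps 97.08.
Round 4 (the firm proposes): the union can get 97.08 next round, worth 0.53 × 97.08 = 51.4524 now, so the firm offers 51.4524, keeping 248.5476.
Round 3 (the union proposes): the firm can get 248.5476 next round, worth 0.76 × 248.5476 = 188.896176 now. The union offers 188.896176 and keeps 300 − 188.896176 = 111.103824.
Round 2 (the firm proposes): the union can get 111.103824 next round, worth 0.53 × 111.103824 = 58.88502672 now, so the firm offers 58.88502672, keeping 241.11497328.
Round 1 (the union proposes): the firm can get 241.11497328 next round, worth 0.76 × 241.11497328 = 183.2473796928 now; the union offers that and keeps 116.7526203072.

183.25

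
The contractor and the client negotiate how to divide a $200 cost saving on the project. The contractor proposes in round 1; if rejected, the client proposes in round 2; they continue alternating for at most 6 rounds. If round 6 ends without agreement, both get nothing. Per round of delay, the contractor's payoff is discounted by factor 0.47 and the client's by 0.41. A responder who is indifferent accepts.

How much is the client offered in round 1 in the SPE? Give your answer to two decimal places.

54.88

Solve by backward induction from round 6.
Round 6 (the client proposes): the contractor will accept anything ≥ 0, so the client offers 0 and keeps 200.
Round 5 (the contractor proposes): the client can get 200 next round, worth 0.41 × 200 = 82 now, so the contractor offers 82, keeping 118.
Round 4 (the client proposes): the contractor can get 118 next round, worth 0.47 × 118 = 55.46 now. The client offers 55.46 and keeps 200 − 55.46 = 144.54.
Round 3 (the contractor proposes): the client can get 144.54 next round, worth 0.41 × 144.54 = 59.2614 now, so the contractor offers 59.2614, keeping 140.7386.
Round 2 (the client proposes): the contractor can get 140.7386 next round, worth 0.47 × 140.7386 = 66.147142 now, so the client offers 66.147142, keeping 133.852858.
Round 1 (the contractor proposes): the client can get 133.852858 next round, worth 0.41 × 133.852858 = 54.87967178 now; the contractor offers that and keeps 145.12032822.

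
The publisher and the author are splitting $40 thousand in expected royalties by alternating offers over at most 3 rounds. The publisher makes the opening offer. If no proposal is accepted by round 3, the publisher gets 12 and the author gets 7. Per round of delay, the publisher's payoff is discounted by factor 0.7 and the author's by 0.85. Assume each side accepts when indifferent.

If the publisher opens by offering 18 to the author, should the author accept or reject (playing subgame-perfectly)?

Round 3 (the publisher proposes): the author gets 7 if talks fail, so the publisher offers 7 and keeps 33.
Round 2 (the author proposes): the publisher can get 33 next round, worth 0.7 × 33 = 23.1 now; the author offers that and keeps 16.9.
So by rejecting in round 1, the author gets 16.9 next round, worth 0.85 × 16.9 = 14.365 now.
Offer 18 ≥ 14.365, so the author accepts.

Accept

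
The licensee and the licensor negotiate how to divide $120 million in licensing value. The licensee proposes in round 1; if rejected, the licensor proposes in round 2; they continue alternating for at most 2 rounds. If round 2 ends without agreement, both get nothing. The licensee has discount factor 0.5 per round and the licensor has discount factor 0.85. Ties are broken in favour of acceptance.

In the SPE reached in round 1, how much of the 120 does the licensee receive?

Round 2 (the licensor proposes): the licensee will accept anything ≥ 0, so the licensor offers 0 and keeps 120.
Round 1 (the licensee proposes): the licensor can get 120 next round, worth 0.85 × 120 = 102 now; the licensee offers that and keeps 18.

18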